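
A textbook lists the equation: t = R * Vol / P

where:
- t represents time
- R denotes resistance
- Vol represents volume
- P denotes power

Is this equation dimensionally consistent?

No

t (time) has dimensions [T].
R (resistance) has dimensions [I^-2 L^2 M T^-3].
Vol (volume) has dimensions [L^3].
P (power) has dimensions [L^2 M T^-3].

Left side: [T]
Right side: [I^-2 L^3]

The two sides have different dimensions, so the equation is NOT dimensionally consistent.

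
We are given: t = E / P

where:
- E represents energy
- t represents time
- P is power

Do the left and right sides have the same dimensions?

Yes

E (energy) has dimensions [L^2 M T^-2].
t (time) has dimensions [T].
P (power) has dimensions [L^2 M T^-3].

Left side: [T]
Right side: [T]

Both sides have the same dimensions, so the equation is dimensionally consistent.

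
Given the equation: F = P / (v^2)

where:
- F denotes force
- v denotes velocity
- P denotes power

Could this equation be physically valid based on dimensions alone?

No

F (force) has dimensions [L M T^-2].
v (velocity) has dimensions [L T^-1].
P (power) has dimensions [L^2 M T^-3].

Left side: [L M T^-2]
Right side: [M T^-1]

The two sides have different dimensions, so the equation is NOT dimensionally consistent.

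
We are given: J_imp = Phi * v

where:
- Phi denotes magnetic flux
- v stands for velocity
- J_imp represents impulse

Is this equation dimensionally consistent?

No

Phi (magnetic flux) has dimensions [I^-1 L^2 M T^-2].
v (velocity) has dimensions [L T^-1].
J_imp (impulse) has dimensions [L M T^-1].

Left side: [L M T^-1]
Right side: [I^-1 L^3 M T^-3]

The two sides have different dimensions, so the equation is NOT dimensionally consistent.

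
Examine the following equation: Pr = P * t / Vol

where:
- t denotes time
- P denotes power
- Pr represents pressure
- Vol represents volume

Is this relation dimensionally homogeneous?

Yes

t (time) has dimensions [T].
P (power) has dimensions [L^2 M T^-3].
Pr (pressure) has dimensions [L^-1 M T^-2].
Vol (volume) has dimensions [L^3].

Left side: [L^-1 M T^-2]
Right side: [L^-1 M T^-2]

Both sides have the same dimensions, so the equation is dimensionally consistent.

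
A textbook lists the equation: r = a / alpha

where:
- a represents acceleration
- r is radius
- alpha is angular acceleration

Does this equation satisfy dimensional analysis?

Yes

a (acceleration) has dimensions [L T^-2].
r (radius) has dimensions [L].
alpha (angular acceleration) has dimensions [T^-2].

Left side: [L]
Right side: [L]

Both sides have the same dimensions, so the equation is dimensionally consistent.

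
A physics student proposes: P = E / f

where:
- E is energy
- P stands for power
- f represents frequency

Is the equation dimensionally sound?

No

E (energy) has dimensions [L^2 M T^-2].
P (power) has dimensions [L^2 M T^-3].
f (frequency) has dimensions [T^-1].

Left side: [L^2 M T^-3]
Right side: [L^2 M T^-1]

The two sides have different dimensions, so the equation is NOT dimensionally consistent.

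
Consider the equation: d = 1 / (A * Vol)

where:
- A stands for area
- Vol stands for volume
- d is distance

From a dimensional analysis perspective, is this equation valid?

No

A (area) has dimensions [L^2].
Vol (volume) has dimensions [L^3].
d (distance) has dimensions [L].

Left side: [L]
Right side: [L^-5]

The two sides have different dimensions, so the equation is NOT dimensionally consistent.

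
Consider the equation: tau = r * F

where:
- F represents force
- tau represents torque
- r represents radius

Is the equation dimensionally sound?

Yes

F (force) has dimensions [L M T^-2].
tau (torque) has dimensions [L^2 M T^-2].
r (radius) has dimensions [L].

Left side: [L^2 M T^-2]
Right side: [L^2 M T^-2]

Both sides have the same dimensions, so the equation is dimensionally consistent.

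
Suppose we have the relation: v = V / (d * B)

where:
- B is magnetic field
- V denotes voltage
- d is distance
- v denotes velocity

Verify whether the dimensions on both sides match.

Yes

B (magnetic field) has dimensions [I^-1 M T^-2].
V (voltage) has dimensions [I^-1 L^2 M T^-3].
d (distance) has dimensions [L].
v (velocity) has dimensions [L T^-1].

Left side: [L T^-1]
Right side: [L T^-1]

Both sides have the same dimensions, so the equation is dimensionally consistent.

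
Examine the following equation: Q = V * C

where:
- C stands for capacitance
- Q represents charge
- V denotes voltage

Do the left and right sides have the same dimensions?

Yes

C (capacitance) has dimensions [I^2 L^-2 M^-1 T^4].
Q (charge) has dimensions [I T].
V (voltage) has dimensions [I^-1 L^2 M T^-3].

Left side: [I T]
Right side: [I T]

Both sides have the same dimensions, so the equation is dimensionally consistent.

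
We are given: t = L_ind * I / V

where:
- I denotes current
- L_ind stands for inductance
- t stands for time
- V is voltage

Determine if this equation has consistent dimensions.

Yes

I (current) has dimensions [I].
L_ind (inductance) has dimensions [I^-2 L^2 M T^-2].
t (time) has dimensions [T].
V (voltage) has dimensions [I^-1 L^2 M T^-3].

Left side: [T]
Right side: [T]

Both sides have the same dimensions, so the equation is dimensionally consistent.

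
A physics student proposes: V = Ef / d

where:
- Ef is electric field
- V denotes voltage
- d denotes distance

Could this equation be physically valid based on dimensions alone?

No

Ef (electric field) has dimensions [I^-1 L M T^-3].
V (voltage) has dimensions [I^-1 L^2 M T^-3].
d (distance) has dimensions [L].

Left side: [I^-1 L^2 M T^-3]
Right side: [I^-1 M T^-3]

The two sides have different dimensions, so the equation is NOT dimensionally consistent.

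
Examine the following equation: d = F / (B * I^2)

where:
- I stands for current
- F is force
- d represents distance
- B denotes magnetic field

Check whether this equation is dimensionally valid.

No

I (current) has dimensions [I].
F (force) has dimensions [L M T^-2].
d (distance) has dimensions [L].
B (magnetic field) has dimensions [I^-1 M T^-2].

Left side: [L]
Right side: [I^-1 L]

The two sides have different dimensions, so the equation is NOT dimensionally consistent.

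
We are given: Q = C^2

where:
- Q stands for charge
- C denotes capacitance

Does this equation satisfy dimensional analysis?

No

Q (charge) has dimensions [I T].
C (capacitance) has dimensions [I^2 L^-2 M^-1 T^4].

Left side: [I T]
Right side: [I^4 L^-4 M^-2 T^8]

The two sides have different dimensions, so the equation is NOT dimensionally consistent.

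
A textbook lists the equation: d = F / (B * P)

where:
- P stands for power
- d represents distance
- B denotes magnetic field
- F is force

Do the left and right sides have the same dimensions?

No

P (power) has dimensions [L^2 M T^-3].
d (distance) has dimensions [L].
B (magnetic field) has dimensions [I^-1 M T^-2].
F (force) has dimensions [L M T^-2].

Left side: [L]
Right side: [I L^-1 M^-1 T^3]

The two sides have different dimensions, so the equation is NOT dimensionally consistent.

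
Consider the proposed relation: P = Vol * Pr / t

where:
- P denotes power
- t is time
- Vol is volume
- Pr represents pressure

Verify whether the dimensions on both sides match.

Yes

P (power) has dimensions [L^2 M T^-3].
t (time) has dimensions [T].
Vol (volume) has dimensions [L^3].
Pr (pressure) has dimensions [L^-1 M T^-2].

Left side: [L^2 M T^-3]
Right side: [L^2 M T^-3]

Both sides have the same dimensions, so the equation is dimensionally consistent.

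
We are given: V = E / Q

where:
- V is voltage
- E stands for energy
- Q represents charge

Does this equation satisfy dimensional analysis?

Yes

V (voltage) has dimensions [I^-1 L^2 M T^-3].
E (energy) has dimensions [L^2 M T^-2].
Q (charge) has dimensions [I T].

Left side: [I^-1 L^2 M T^-3]
Right side: [I^-1 L^2 M T^-3]

Both sides have the same dimensions, so the equation is dimensionally consistent.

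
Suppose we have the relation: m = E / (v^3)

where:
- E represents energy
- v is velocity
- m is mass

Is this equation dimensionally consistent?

No

E (energy) has dimensions [L^2 M T^-2].
v (velocity) has dimensions [L T^-1].
m (mass) has dimensions [M].

Left side: [M]
Right side: [L^-1 M T]

The two sides have different dimensions, so the equation is NOT dimensionally consistent.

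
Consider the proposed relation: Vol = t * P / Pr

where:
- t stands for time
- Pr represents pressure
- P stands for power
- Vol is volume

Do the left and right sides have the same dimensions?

Yes

t (time) has dimensions [T].
Pr (pressure) has dimensions [L^-1 M T^-2].
P (power) has dimensions [L^2 M T^-3].
Vol (volume) has dimensions [L^3].

Left side: [L^3]
Right side: [L^3]

Both sides have the same dimensions, so the equation is dimensionally consistent.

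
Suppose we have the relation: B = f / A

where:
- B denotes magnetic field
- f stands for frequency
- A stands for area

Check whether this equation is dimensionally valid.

No

B (magnetic field) has dimensions [I^-1 M T^-2].
f (frequency) has dimensions [T^-1].
A (area) has dimensions [L^2].

Left side: [I^-1 M T^-2]
Right side: [L^-2 T^-1]

The two sides have different dimensions, so the equation is NOT dimensionally consistent.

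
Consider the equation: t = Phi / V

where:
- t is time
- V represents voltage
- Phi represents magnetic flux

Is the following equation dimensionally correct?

Yes

t (time) has dimensions [T].
V (voltage) has dimensions [I^-1 L^2 M T^-3].
Phi (magnetic flux) has dimensions [I^-1 L^2 M T^-2].

Left side: [T]
Right side: [T]

Both sides have the same dimensions, so the equation is dimensionally consistent.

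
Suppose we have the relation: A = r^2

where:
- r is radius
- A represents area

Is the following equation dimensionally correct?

Yes

r (radius) has dimensions [L].
A (area) has dimensions [L^2].

Left side: [L^2]
Right side: [L^2]

Both sides have the same dimensions, so the equation is dimensionally consistent.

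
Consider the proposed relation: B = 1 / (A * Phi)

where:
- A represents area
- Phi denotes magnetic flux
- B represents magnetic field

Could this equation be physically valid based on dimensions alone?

No

A (area) has dimensions [L^2].
Phi (magnetic flux) has dimensions [I^-1 L^2 M T^-2].
B (magnetic field) has dimensions [I^-1 M T^-2].

Left side: [I^-1 M T^-2]
Right side: [I L^-4 M^-1 T^2]

The two sides have different dimensions, so the equation is NOT dimensionally consistent.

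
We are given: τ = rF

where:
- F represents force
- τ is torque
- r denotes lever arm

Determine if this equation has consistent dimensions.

Yes

F (force) has dimensions [L M T^-2].
τ (torque) has dimensions [L^2 M T^-2].
r (lever arm) has dimensions [L].

Left side: [L^2 M T^-2]
Right side: [L^2 M T^-2]

Both sides have the same dimensions, so the equation is dimensionally consistent.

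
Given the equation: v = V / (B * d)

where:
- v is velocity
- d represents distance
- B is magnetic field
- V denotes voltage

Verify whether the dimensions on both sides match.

Yes

v (velocity) has dimensions [L T^-1].
d (distance) has dimensions [L].
B (magnetic field) has dimensions [I^-1 M T^-2].
V (voltage) has dimensions [I^-1 L^2 M T^-3].

Left side: [L T^-1]
Right side: [L T^-1]

Both sides have the same dimensions, so the equation is dimensionally consistent.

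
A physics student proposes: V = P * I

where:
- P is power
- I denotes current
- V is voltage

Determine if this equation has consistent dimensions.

No

P (power) has dimensions [L^2 M T^-3].
I (current) has dimensions [I].
V (voltage) has dimensions [I^-1 L^2 M T^-3].

Left side: [I^-1 L^2 M T^-3]
Right side: [I L^2 M T^-3]

The two sides have different dimensions, so the equation is NOT dimensionally consistent.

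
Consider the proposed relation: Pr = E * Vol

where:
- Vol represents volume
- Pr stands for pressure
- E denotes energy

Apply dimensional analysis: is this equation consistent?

No

Vol (volume) has dimensions [L^3].
Pr (pressure) has dimensions [L^-1 M T^-2].
E (energy) has dimensions [L^2 M T^-2].

Left side: [L^-1 M T^-2]
Right side: [L^5 M T^-2]

The two sides have different dimensions, so the equation is NOT dimensionally consistent.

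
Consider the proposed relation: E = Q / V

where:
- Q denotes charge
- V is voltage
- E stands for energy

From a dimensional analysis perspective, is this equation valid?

No

Q (charge) has dimensions [I T].
V (voltage) has dimensions [I^-1 L^2 M T^-3].
E (energy) has dimensions [L^2 M T^-2].

Left side: [L^2 M T^-2]
Right side: [I^2 L^-2 M^-1 T^4]

The two sides have different dimensions, so the equation is NOT dimensionally consistent.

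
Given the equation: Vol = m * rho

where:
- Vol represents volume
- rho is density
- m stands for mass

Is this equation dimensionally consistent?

No

Vol (volume) has dimensions [L^3].
rho (density) has dimensions [L^-3 M].
m (mass) has dimensions [M].

Left side: [L^3]
Right side: [L^-3 M^2]

The two sides have different dimensions, so the equation is NOT dimensionally consistent.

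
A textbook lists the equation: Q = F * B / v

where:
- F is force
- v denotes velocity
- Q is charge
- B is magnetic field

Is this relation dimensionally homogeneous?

No

F (force) has dimensions [L M T^-2].
v (velocity) has dimensions [L T^-1].
Q (charge) has dimensions [I T].
B (magnetic field) has dimensions [I^-1 M T^-2].

Left side: [I T]
Right side: [I^-1 M^2 T^-3]

The two sides have different dimensions, so the equation is NOT dimensionally consistent.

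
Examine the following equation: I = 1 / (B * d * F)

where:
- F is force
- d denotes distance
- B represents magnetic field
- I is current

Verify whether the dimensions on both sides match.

No

F (force) has dimensions [L M T^-2].
d (distance) has dimensions [L].
B (magnetic field) has dimensions [I^-1 M T^-2].
I (current) has dimensions [I].

Left side: [I]
Right side: [I L^-2 M^-2 T^4]

The two sides have different dimensions, so the equation is NOT dimensionally consistent.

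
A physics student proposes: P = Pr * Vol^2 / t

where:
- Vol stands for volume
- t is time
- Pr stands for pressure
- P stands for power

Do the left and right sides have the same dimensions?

No

Vol (volume) has dimensions [L^3].
t (time) has dimensions [T].
Pr (pressure) has dimensions [L^-1 M T^-2].
P (power) has dimensions [L^2 M T^-3].

Left side: [L^2 M T^-3]
Right side: [L^5 M T^-3]

The two sides have different dimensions, so the equation is NOT dimensionally consistent.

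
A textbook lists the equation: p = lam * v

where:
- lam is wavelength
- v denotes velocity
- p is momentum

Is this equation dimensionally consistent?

No

lam (wavelength) has dimensions [L].
v (velocity) has dimensions [L T^-1].
p (momentum) has dimensions [L M T^-1].

Left side: [L M T^-1]
Right side: [L^2 T^-1]

The two sides have different dimensions, so the equation is NOT dimensionally consistent.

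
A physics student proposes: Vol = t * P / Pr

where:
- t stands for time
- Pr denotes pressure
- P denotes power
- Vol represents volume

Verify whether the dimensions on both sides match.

Yes

t (time) has dimensions [T].
Pr (pressure) has dimensions [L^-1 M T^-2].
P (power) has dimensions [L^2 M T^-3].
Vol (volume) has dimensions [L^3].

Left side: [L^3]
Right side: [L^3]

Both sides have the same dimensions, so the equation is dimensionally consistent.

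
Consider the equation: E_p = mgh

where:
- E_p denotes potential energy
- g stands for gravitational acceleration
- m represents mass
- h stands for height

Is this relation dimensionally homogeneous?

Yes

E_p (potential energy) has dimensions [L^2 M T^-2].
g (gravitational acceleration) has dimensions [L T^-2].
m (mass) has dimensions [M].
h (height) has dimensions [L].

Left side: [L^2 M T^-2]
Right side: [L^2 M T^-2]

Both sides have the same dimensions, so the equation is dimensionally consistent.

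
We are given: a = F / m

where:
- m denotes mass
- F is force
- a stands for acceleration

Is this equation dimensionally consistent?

Yes

m (mass) has dimensions [M].
F (force) has dimensions [L M T^-2].
a (acceleration) has dimensions [L T^-2].

Left side: [L T^-2]
Right side: [L T^-2]

Both sides have the same dimensions, so the equation is dimensionally consistent.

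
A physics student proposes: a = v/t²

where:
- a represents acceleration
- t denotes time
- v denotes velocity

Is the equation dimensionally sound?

No

a (acceleration) has dimensions [L T^-2].
t (time) has dimensions [T].
v (velocity) has dimensions [L T^-1].

Left side: [L T^-2]
Right side: [L T^-3]

The two sides have different dimensions, so the equation is NOT dimensionally consistent.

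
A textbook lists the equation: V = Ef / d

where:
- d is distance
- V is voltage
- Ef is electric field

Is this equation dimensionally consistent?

No

d (distance) has dimensions [L].
V (voltage) has dimensions [I^-1 L^2 M T^-3].
Ef (electric field) has dimensions [I^-1 L M T^-3].

Left side: [I^-1 L^2 M T^-3]
Right side: [I^-1 M T^-3]

The two sides have different dimensions, so the equation is NOT dimensionally consistent.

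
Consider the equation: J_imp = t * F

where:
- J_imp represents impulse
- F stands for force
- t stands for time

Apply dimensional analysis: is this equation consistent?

Yes

J_imp (impulse) has dimensions [L M T^-1].
F (force) has dimensions [L M T^-2].
t (time) has dimensions [T].

Left side: [L M T^-1]
Right side: [L M T^-1]

Both sides have the same dimensions, so the equation is dimensionally consistent.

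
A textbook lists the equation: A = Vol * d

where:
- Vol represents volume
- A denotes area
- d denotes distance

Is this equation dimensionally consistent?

No

Vol (volume) has dimensions [L^3].
A (area) has dimensions [L^2].
d (distance) has dimensions [L].

Left side: [L^2]
Right side: [L^4]

The two sides have different dimensions, so the equation is NOT dimensionally consistent.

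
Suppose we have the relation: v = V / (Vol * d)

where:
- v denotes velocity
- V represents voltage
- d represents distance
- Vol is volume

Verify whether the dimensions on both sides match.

No

v (velocity) has dimensions [L T^-1].
V (voltage) has dimensions [I^-1 L^2 M T^-3].
d (distance) has dimensions [L].
Vol (volume) has dimensions [L^3].

Left side: [L T^-1]
Right side: [I^-1 L^-2 M T^-3]

The two sides have different dimensions, so the equation is NOT dimensionally consistent.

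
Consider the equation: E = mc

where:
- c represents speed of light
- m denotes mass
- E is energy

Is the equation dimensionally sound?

No

c (speed of light) has dimensions [L T^-1].
m (mass) has dimensions [M].
E (energy) has dimensions [L^2 M T^-2].

Left side: [L^2 M T^-2]
Right side: [L M T^-1]

The two sides have different dimensions, so the equation is NOT dimensionally consistent.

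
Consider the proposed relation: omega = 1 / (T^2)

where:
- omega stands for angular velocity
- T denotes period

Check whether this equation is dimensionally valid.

No

omega (angular velocity) has dimensions [T^-1].
T (period) has dimensions [T].

Left side: [T^-1]
Right side: [T^-2]

The two sides have different dimensions, so the equation is NOT dimensionally consistent.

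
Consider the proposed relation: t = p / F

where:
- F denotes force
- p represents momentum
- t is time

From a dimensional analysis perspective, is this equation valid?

Yes

F (force) has dimensions [L M T^-2].
p (momentum) has dimensions [L M T^-1].
t (time) has dimensions [T].

Left side: [T]
Right side: [T]

Both sides have the same dimensions, so the equation is dimensionally consistent.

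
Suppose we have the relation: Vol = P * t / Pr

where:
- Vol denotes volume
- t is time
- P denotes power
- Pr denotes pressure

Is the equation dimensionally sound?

Yes

Vol (volume) has dimensions [L^3].
t (time) has dimensions [T].
P (power) has dimensions [L^2 M T^-3].
Pr (pressure) has dimensions [L^-1 M T^-2].

Left side: [L^3]
Right side: [L^3]

Both sides have the same dimensions, so the equation is dimensionally consistent.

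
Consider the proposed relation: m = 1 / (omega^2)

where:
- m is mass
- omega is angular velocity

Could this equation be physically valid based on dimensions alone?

No

m (mass) has dimensions [M].
omega (angular velocity) has dimensions [T^-1].

Left side: [M]
Right side: [T^2]

The two sides have different dimensions, so the equation is NOT dimensionally consistent.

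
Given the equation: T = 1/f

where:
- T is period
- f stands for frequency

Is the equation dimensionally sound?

Yes

T (period) has dimensions [T].
f (frequency) has dimensions [T^-1].

Left side: [T]
Right side: [T]

Both sides have the same dimensions, so the equation is dimensionally consistent.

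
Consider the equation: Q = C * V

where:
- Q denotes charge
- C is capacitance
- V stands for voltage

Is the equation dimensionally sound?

Yes

Q (charge) has dimensions [I T].
C (capacitance) has dimensions [I^2 L^-2 M^-1 T^4].
V (voltage) has dimensions [I^-1 L^2 M T^-3].

Left side: [I T]
Right side: [I T]

Both sides have the same dimensions, so the equation is dimensionally consistent.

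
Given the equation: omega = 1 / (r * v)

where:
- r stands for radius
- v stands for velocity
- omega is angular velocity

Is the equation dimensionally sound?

No

r (radius) has dimensions [L].
v (velocity) has dimensions [L T^-1].
omega (angular velocity) has dimensions [T^-1].

Left side: [T^-1]
Right side: [L^-2 T]

The two sides have different dimensions, so the equation is NOT dimensionally consistent.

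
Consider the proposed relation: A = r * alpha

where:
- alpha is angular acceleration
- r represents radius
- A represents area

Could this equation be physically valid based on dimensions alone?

No

alpha (angular acceleration) has dimensions [T^-2].
r (radius) has dimensions [L].
A (area) has dimensions [L^2].

Left side: [L^2]
Right side: [L T^-2]

The two sides have different dimensions, so the equation is NOT dimensionally consistent.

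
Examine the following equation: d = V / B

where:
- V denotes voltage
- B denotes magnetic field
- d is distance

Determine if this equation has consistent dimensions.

No

V (voltage) has dimensions [I^-1 L^2 M T^-3].
B (magnetic field) has dimensions [I^-1 M T^-2].
d (distance) has dimensions [L].

Left side: [L]
Right side: [L^2 T^-1]

The two sides have different dimensions, so the equation is NOT dimensionally consistent.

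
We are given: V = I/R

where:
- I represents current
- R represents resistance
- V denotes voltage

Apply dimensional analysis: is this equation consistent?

No

I (current) has dimensions [I].
R (resistance) has dimensions [I^-2 L^2 M T^-3].
V (voltage) has dimensions [I^-1 L^2 M T^-3].

Left side: [I^-1 L^2 M T^-3]
Right side: [I^3 L^-2 M^-1 T^3]

The two sides have different dimensions, so the equation is NOT dimensionally consistent.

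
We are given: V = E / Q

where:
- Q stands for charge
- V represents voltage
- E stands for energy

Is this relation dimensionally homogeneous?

Yes

Q (charge) has dimensions [I T].
V (voltage) has dimensions [I^-1 L^2 M T^-3].
E (energy) has dimensions [L^2 M T^-2].

Left side: [I^-1 L^2 M T^-3]
Right side: [I^-1 L^2 M T^-3]

Both sides have the same dimensions, so the equation is dimensionally consistent.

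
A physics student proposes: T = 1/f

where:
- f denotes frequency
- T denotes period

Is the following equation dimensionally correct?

Yes

f (frequency) has dimensions [T^-1].
T (period) has dimensions [T].

Left side: [T]
Right side: [T]

Both sides have the same dimensions, so the equation is dimensionally consistent.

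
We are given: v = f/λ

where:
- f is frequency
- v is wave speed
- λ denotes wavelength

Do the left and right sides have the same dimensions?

No

f (frequency) has dimensions [T^-1].
v (wave speed) has dimensions [L T^-1].
λ (wavelength) has dimensions [L].

Left side: [L T^-1]
Right side: [L^-1 T^-1]

The two sides have different dimensions, so the equation is NOT dimensionally consistent.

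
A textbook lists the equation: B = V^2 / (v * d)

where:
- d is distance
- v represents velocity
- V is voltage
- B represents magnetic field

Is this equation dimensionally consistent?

No

d (distance) has dimensions [L].
v (velocity) has dimensions [L T^-1].
V (voltage) has dimensions [I^-1 L^2 M T^-3].
B (magnetic field) has dimensions [I^-1 M T^-2].

Left side: [I^-1 M T^-2]
Right side: [I^-2 L^2 M^2 T^-5]

The two sides have different dimensions, so the equation is NOT dimensionally consistent.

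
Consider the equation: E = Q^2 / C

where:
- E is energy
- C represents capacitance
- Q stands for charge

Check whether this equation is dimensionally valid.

Yes

E (energy) has dimensions [L^2 M T^-2].
C (capacitance) has dimensions [I^2 L^-2 M^-1 T^4].
Q (charge) has dimensions [I T].

Left side: [L^2 M T^-2]
Right side: [L^2 M T^-2]

Both sides have the same dimensions, so the equation is dimensionally consistent.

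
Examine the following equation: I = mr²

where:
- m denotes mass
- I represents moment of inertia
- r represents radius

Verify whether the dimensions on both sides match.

Yes

m (mass) has dimensions [M].
I (moment of inertia) has dimensions [L^2 M].
r (radius) has dimensions [L].

Left side: [L^2 M]
Right side: [L^2 M]

Both sides have the same dimensions, so the equation is dimensionally consistent.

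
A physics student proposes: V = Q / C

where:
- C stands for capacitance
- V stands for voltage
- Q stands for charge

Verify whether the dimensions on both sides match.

Yes

C (capacitance) has dimensions [I^2 L^-2 M^-1 T^4].
V (voltage) has dimensions [I^-1 L^2 M T^-3].
Q (charge) has dimensions [I T].

Left side: [I^-1 L^2 M T^-3]
Right side: [I^-1 L^2 M T^-3]

Both sides have the same dimensions, so the equation is dimensionally consistent.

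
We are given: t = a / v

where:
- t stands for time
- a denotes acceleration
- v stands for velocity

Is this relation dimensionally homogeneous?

No

t (time) has dimensions [T].
a (acceleration) has dimensions [L T^-2].
v (velocity) has dimensions [L T^-1].

Left side: [T]
Right side: [T^-1]

The two sides have different dimensions, so the equation is NOT dimensionally consistent.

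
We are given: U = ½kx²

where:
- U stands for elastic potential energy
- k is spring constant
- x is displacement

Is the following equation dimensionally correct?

Yes

U (elastic potential energy) has dimensions [L^2 M T^-2].
k (spring constant) has dimensions [M T^-2].
x (displacement) has dimensions [L].

Left side: [L^2 M T^-2]
Right side: [L^2 M T^-2]

Both sides have the same dimensions, so the equation is dimensionally consistent.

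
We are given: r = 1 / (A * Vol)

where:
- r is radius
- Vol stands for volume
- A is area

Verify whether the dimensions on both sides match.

No

r (radius) has dimensions [L].
Vol (volume) has dimensions [L^3].
A (area) has dimensions [L^2].

Left side: [L]
Right side: [L^-5]

The two sides have different dimensions, so the equation is NOT dimensionally consistent.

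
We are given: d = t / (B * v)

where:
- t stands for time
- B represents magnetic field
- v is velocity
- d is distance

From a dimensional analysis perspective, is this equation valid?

No

t (time) has dimensions [T].
B (magnetic field) has dimensions [I^-1 M T^-2].
v (velocity) has dimensions [L T^-1].
d (distance) has dimensions [L].

Left side: [L]
Right side: [I L^-1 M^-1 T^4]

The two sides have different dimensions, so the equation is NOT dimensionally consistent.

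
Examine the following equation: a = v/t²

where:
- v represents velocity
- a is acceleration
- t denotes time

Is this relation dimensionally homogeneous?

No

v (velocity) has dimensions [L T^-1].
a (acceleration) has dimensions [L T^-2].
t (time) has dimensions [T].

Left side: [L T^-2]
Right side: [L T^-3]

The two sides have different dimensions, so the equation is NOT dimensionally consistent.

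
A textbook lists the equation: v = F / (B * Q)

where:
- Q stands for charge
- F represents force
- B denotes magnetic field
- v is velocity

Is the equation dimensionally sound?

Yes

Q (charge) has dimensions [I T].
F (force) has dimensions [L M T^-2].
B (magnetic field) has dimensions [I^-1 M T^-2].
v (velocity) has dimensions [L T^-1].

Left side: [L T^-1]
Right side: [L T^-1]

Both sides have the same dimensions, so the equation is dimensionally consistent.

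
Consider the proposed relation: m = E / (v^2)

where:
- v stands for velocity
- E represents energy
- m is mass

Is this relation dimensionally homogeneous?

Yes

v (velocity) has dimensions [L T^-1].
E (energy) has dimensions [L^2 M T^-2].
m (mass) has dimensions [M].

Left side: [M]
Right side: [M]

Both sides have the same dimensions, so the equation is dimensionally consistent.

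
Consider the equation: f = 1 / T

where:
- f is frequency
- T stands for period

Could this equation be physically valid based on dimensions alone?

Yes

f (frequency) has dimensions [T^-1].
T (period) has dimensions [T].

Left side: [T^-1]
Right side: [T^-1]

Both sides have the same dimensions, so the equation is dimensionally consistent.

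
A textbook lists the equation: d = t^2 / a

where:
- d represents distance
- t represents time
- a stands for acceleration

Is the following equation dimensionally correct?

No

d (distance) has dimensions [L].
t (time) has dimensions [T].
a (acceleration) has dimensions [L T^-2].

Left side: [L]
Right side: [L^-1 T^4]

The two sides have different dimensions, so the equation is NOT dimensionally consistent.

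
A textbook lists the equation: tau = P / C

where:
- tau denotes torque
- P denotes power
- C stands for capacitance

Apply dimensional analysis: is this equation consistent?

No

tau (torque) has dimensions [L^2 M T^-2].
P (power) has dimensions [L^2 M T^-3].
C (capacitance) has dimensions [I^2 L^-2 M^-1 T^4].

Left side: [L^2 M T^-2]
Right side: [I^-2 L^4 M^2 T^-7]

The two sides have different dimensions, so the equation is NOT dimensionally consistent.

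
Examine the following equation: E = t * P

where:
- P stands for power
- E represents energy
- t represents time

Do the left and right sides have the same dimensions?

Yes

P (power) has dimensions [L^2 M T^-3].
E (energy) has dimensions [L^2 M T^-2].
t (time) has dimensions [T].

Left side: [L^2 M T^-2]
Right side: [L^2 M T^-2]

Both sides have the same dimensions, so the equation is dimensionally consistent.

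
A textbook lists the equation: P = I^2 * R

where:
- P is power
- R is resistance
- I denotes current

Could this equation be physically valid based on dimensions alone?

Yes

P (power) has dimensions [L^2 M T^-3].
R (resistance) has dimensions [I^-2 L^2 M T^-3].
I (current) has dimensions [I].

Left side: [L^2 M T^-3]
Right side: [L^2 M T^-3]

Both sides have the same dimensions, so the equation is dimensionally consistent.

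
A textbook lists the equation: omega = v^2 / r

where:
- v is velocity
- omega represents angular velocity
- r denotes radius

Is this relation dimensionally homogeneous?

No

v (velocity) has dimensions [L T^-1].
omega (angular velocity) has dimensions [T^-1].
r (radius) has dimensions [L].

Left side: [T^-1]
Right side: [L T^-2]

The two sides have different dimensions, so the equation is NOT dimensionally consistent.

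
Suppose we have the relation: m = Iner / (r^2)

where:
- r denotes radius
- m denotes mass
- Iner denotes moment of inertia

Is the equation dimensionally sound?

Yes

r (radius) has dimensions [L].
m (mass) has dimensions [M].
Iner (moment of inertia) has dimensions [L^2 M].

Left side: [M]
Right side: [M]

Both sides have the same dimensions, so the equation is dimensionally consistent.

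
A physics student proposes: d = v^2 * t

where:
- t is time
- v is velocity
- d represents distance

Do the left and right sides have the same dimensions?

No

t (time) has dimensions [T].
v (velocity) has dimensions [L T^-1].
d (distance) has dimensions [L].

Left side: [L]
Right side: [L^2 T^-1]

The two sides have different dimensions, so the equation is NOT dimensionally consistent.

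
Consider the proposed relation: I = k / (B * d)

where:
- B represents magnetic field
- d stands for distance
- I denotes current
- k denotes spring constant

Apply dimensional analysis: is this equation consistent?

No

B (magnetic field) has dimensions [I^-1 M T^-2].
d (distance) has dimensions [L].
I (current) has dimensions [I].
k (spring constant) has dimensions [M T^-2].

Left side: [I]
Right side: [I L^-1]

The two sides have different dimensions, so the equation is NOT dimensionally consistent.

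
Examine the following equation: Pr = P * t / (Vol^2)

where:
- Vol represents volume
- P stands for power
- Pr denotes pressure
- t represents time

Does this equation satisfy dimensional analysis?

No

Vol (volume) has dimensions [L^3].
P (power) has dimensions [L^2 M T^-3].
Pr (pressure) has dimensions [L^-1 M T^-2].
t (time) has dimensions [T].

Left side: [L^-1 M T^-2]
Right side: [L^-4 M T^-2]

The two sides have different dimensions, so the equation is NOT dimensionally consistent.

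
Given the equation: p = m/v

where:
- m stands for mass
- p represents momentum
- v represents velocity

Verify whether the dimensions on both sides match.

No

m (mass) has dimensions [M].
p (momentum) has dimensions [L M T^-1].
v (velocity) has dimensions [L T^-1].

Left side: [L M T^-1]
Right side: [L^-1 M T]

The two sides have different dimensions, so the equation is NOT dimensionally consistent.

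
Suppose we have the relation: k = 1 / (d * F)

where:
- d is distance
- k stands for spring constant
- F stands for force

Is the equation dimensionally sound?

No

d (distance) has dimensions [L].
k (spring constant) has dimensions [M T^-2].
F (force) has dimensions [L M T^-2].

Left side: [M T^-2]
Right side: [L^-2 M^-1 T^2]

The two sides have different dimensions, so the equation is NOT dimensionally consistent.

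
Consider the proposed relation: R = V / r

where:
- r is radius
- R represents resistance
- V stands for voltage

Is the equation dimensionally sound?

No

r (radius) has dimensions [L].
R (resistance) has dimensions [I^-2 L^2 M T^-3].
V (voltage) has dimensions [I^-1 L^2 M T^-3].

Left side: [I^-2 L^2 M T^-3]
Right side: [I^-1 L M T^-3]

The two sides have different dimensions, so the equation is NOT dimensionally consistent.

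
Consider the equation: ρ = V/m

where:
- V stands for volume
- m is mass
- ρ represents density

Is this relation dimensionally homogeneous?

No

V (volume) has dimensions [L^3].
m (mass) has dimensions [M].
ρ (density) has dimensions [L^-3 M].

Left side: [L^-3 M]
Right side: [L^3 M^-1]

The two sides have different dimensions, so the equation is NOT dimensionally consistent.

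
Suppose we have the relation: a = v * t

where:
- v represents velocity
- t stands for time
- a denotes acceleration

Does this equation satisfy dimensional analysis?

No

v (velocity) has dimensions [L T^-1].
t (time) has dimensions [T].
a (acceleration) has dimensions [L T^-2].

Left side: [L T^-2]
Right side: [L]

The two sides have different dimensions, so the equation is NOT dimensionally consistent.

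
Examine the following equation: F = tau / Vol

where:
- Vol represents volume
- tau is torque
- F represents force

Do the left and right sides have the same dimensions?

No

Vol (volume) has dimensions [L^3].
tau (torque) has dimensions [L^2 M T^-2].
F (force) has dimensions [L M T^-2].

Left side: [L M T^-2]
Right side: [L^-1 M T^-2]

The two sides have different dimensions, so the equation is NOT dimensionally consistent.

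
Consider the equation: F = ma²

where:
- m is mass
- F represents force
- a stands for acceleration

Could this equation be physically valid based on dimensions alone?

No

m (mass) has dimensions [M].
F (force) has dimensions [L M T^-2].
a (acceleration) has dimensions [L T^-2].

Left side: [L M T^-2]
Right side: [L^2 M T^-4]

The two sides have different dimensions, so the equation is NOT dimensionally consistent.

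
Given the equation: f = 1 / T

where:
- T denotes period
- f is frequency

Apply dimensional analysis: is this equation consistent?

Yes

T (period) has dimensions [T].
f (frequency) has dimensions [T^-1].

Left side: [T^-1]
Right side: [T^-1]

Both sides have the same dimensions, so the equation is dimensionally consistent.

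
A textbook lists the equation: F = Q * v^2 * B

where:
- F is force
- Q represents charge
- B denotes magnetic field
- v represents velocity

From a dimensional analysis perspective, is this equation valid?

No

F (force) has dimensions [L M T^-2].
Q (charge) has dimensions [I T].
B (magnetic field) has dimensions [I^-1 M T^-2].
v (velocity) has dimensions [L T^-1].

Left side: [L M T^-2]
Right side: [L^2 M T^-3]

The two sides have different dimensions, so the equation is NOT dimensionally consistent.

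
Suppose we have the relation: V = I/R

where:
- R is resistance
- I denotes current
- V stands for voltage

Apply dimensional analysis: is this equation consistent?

No

R (resistance) has dimensions [I^-2 L^2 M T^-3].
I (current) has dimensions [I].
V (voltage) has dimensions [I^-1 L^2 M T^-3].

Left side: [I^-1 L^2 M T^-3]
Right side: [I^3 L^-2 M^-1 T^3]

The two sides have different dimensions, so the equation is NOT dimensionally consistent.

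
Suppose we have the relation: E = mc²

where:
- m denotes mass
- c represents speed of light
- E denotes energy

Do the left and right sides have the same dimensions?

Yes

m (mass) has dimensions [M].
c (speed of light) has dimensions [L T^-1].
E (energy) has dimensions [L^2 M T^-2].

Left side: [L^2 M T^-2]
Right side: [L^2 M T^-2]

Both sides have the same dimensions, so the equation is dimensionally consistent.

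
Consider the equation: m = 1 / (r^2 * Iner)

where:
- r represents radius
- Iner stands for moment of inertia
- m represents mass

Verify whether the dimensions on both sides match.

No

r (radius) has dimensions [L].
Iner (moment of inertia) has dimensions [L^2 M].
m (mass) has dimensions [M].

Left side: [M]
Right side: [L^-4 M^-1]

The two sides have different dimensions, so the equation is NOT dimensionally consistent.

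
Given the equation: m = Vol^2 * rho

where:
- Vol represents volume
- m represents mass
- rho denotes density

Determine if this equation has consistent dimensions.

No

Vol (volume) has dimensions [L^3].
m (mass) has dimensions [M].
rho (density) has dimensions [L^-3 M].

Left side: [M]
Right side: [L^3 M]

The two sides have different dimensions, so the equation is NOT dimensionally consistent.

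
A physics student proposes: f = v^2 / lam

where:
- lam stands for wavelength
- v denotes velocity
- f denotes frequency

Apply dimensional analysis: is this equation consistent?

No

lam (wavelength) has dimensions [L].
v (velocity) has dimensions [L T^-1].
f (frequency) has dimensions [T^-1].

Left side: [T^-1]
Right side: [L T^-2]

The two sides have different dimensions, so the equation is NOT dimensionally consistent.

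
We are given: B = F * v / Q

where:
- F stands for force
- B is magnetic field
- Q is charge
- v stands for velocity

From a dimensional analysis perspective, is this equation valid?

No

F (force) has dimensions [L M T^-2].
B (magnetic field) has dimensions [I^-1 M T^-2].
Q (charge) has dimensions [I T].
v (velocity) has dimensions [L T^-1].

Left side: [I^-1 M T^-2]
Right side: [I^-1 L^2 M T^-4]

The two sides have different dimensions, so the equation is NOT dimensionally consistent.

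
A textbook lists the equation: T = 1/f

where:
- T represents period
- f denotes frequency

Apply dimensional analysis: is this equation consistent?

Yes

T (period) has dimensions [T].
f (frequency) has dimensions [T^-1].

Left side: [T]
Right side: [T]

Both sides have the same dimensions, so the equation is dimensionally consistent.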